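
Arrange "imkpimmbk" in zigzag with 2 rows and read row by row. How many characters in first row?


Zigzag "imkpimmbk" into 2 rows:
Placing characters:
  'i' => row 0
  'm' => row 1
  'k' => row 0
  'p' => row 1
  'i' => row 0
  'm' => row 1
  'm' => row 0
  'b' => row 1
  'k' => row 0
Rows:
  Row 0: "ikimk"
  Row 1: "mpmb"
First row length: 5

5


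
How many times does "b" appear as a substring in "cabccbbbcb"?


Searching for "b" in "cabccbbbcb"
Scanning each position:
  Position 0: "c" => no
  Position 1: "a" => no
  Position 2: "b" => MATCH
  Position 3: "c" => no
  Position 4: "c" => no
  Position 5: "b" => MATCH
  Position 6: "b" => MATCH
  Position 7: "b" => MATCH
  Position 8: "c" => no
  Position 9: "b" => MATCH
Total occurrences: 5

5


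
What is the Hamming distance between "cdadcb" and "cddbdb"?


Comparing "cdadcb" and "cddbdb" position by position:
  Position 0: 'c' vs 'c' => same
  Position 1: 'd' vs 'd' => same
  Position 2: 'a' vs 'd' => differ
  Position 3: 'd' vs 'b' => differ
  Position 4: 'c' vs 'd' => differ
  Position 5: 'b' vs 'b' => same
Total differences (Hamming distance): 3

3


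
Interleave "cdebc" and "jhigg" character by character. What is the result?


Interleaving "cdebc" and "jhigg":
  Position 0: 'c' from first, 'j' from second => "cj"
  Position 1: 'd' from first, 'h' from second => "dh"
  Position 2: 'e' from first, 'i' from second => "ei"
  Position 3: 'b' from first, 'g' from second => "bg"
  Position 4: 'c' from first, 'g' from second => "cg"
Result: cjdheibgcg

cjdheibgcg


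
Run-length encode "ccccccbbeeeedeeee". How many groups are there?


Input: ccccccbbeeeedeeee
Scanning for consecutive runs:
  Group 1: 'c' x 6 (positions 0-5)
  Group 2: 'b' x 2 (positions 6-7)
  Group 3: 'e' x 4 (positions 8-11)
  Group 4: 'd' x 1 (positions 12-12)
  Group 5: 'e' x 4 (positions 13-16)
Total groups: 5

5


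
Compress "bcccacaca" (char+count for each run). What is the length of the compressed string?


Input: bcccacaca
Runs:
  'b' x 1 => "b1"
  'c' x 3 => "c3"
  'a' x 1 => "a1"
  'c' x 1 => "c1"
  'a' x 1 => "a1"
  'c' x 1 => "c1"
  'a' x 1 => "a1"
Compressed: "b1c3a1c1a1c1a1"
Compressed length: 14

14


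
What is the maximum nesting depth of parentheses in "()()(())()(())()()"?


Input: "()()(())()(())()()"
Tracking depth:
  Position 0 '(': depth becomes 1
  Position 1 ')': depth becomes 0
  Position 2 '(': depth becomes 1
  Position 3 ')': depth becomes 0
  Position 4 '(': depth becomes 1
  Position 5 '(': depth becomes 2
  Position 6 ')': depth becomes 1
  Position 7 ')': depth becomes 0
  Position 8 '(': depth becomes 1
  Position 9 ')': depth becomes 0
  Position 10 '(': depth becomes 1
  Position 11 '(': depth becomes 2
  Position 12 ')': depth becomes 1
  Position 13 ')': depth becomes 0
  Position 14 '(': depth becomes 1
  Position 15 ')': depth becomes 0
  Position 16 '(': depth becomes 1
  Position 17 ')': depth becomes 0
Maximum depth reached: 2

2


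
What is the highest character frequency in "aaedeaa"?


Input: aaedeaa
Character counts:
  'a': 4
  'd': 1
  'e': 2
Maximum frequency: 4

4


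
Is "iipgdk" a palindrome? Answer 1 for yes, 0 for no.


Input: iipgdk
Reversed: kdgpii
  Compare pos 0 ('i') with pos 5 ('k'): MISMATCH
  Compare pos 1 ('i') with pos 4 ('d'): MISMATCH
  Compare pos 2 ('p') with pos 3 ('g'): MISMATCH
Result: not a palindrome

0


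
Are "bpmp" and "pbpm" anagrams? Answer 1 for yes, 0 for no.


Strings: "bpmp", "pbpm"
Sorted first:  bmpp
Sorted second: bmpp
Sorted forms match => anagrams

1


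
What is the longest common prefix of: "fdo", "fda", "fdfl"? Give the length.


Words: fdo, fda, fdfl
  Position 0: all 'f' => match
  Position 1: all 'd' => match
  Position 2: ('o', 'a', 'f') => mismatch, stop
LCP = "fd" (length 2)

2


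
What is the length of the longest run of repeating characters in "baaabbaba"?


Input: "baaabbaba"
Scanning for longest run:
  Position 1 ('a'): new char, reset run to 1
  Position 2 ('a'): continues run of 'a', length=2
  Position 3 ('a'): continues run of 'a', length=3
  Position 4 ('b'): new char, reset run to 1
  Position 5 ('b'): continues run of 'b', length=2
  Position 6 ('a'): new char, reset run to 1
  Position 7 ('b'): new char, reset run to 1
  Position 8 ('a'): new char, reset run to 1
Longest run: 'a' with length 3

3


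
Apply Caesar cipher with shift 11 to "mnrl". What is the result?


Caesar cipher: shift "mnrl" by 11
  'm' (pos 12) + 11 = pos 23 = 'x'
  'n' (pos 13) + 11 = pos 24 = 'y'
  'r' (pos 17) + 11 = pos 2 = 'c'
  'l' (pos 11) + 11 = pos 22 = 'w'
Result: xycw

xycw


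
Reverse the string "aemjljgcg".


Input: aemjljgcg
Reading characters right to left:
  Position 8: 'g'
  Position 7: 'c'
  Position 6: 'g'
  Position 5: 'j'
  Position 4: 'l'
  Position 3: 'j'
  Position 2: 'm'
  Position 1: 'e'
  Position 0: 'a'
Reversed: gcgjljmea

gcgjljmea


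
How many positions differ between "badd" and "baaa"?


Comparing "badd" and "baaa" position by position:
  Position 0: 'b' vs 'b' => same
  Position 1: 'a' vs 'a' => same
  Position 2: 'd' vs 'a' => DIFFER
  Position 3: 'd' vs 'a' => DIFFER
Positions that differ: 2

2


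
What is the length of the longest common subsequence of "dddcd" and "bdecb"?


LCS of "dddcd" and "bdecb"
DP table:
           b    d    e    c    b
      0    0    0    0    0    0
  d   0    0    1    1    1    1
  d   0    0    1    1    1    1
  d   0    0    1    1    1    1
  c   0    0    1    1    2    2
  d   0    0    1    1    2    2
LCS length = dp[5][5] = 2

2


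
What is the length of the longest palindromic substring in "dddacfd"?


Input: "dddacfd"
Checking substrings for palindromes:
  [0:3] "ddd" (len 3) => palindrome
  [0:2] "dd" (len 2) => palindrome
  [1:3] "dd" (len 2) => palindrome
Longest palindromic substring: "ddd" with length 3

3


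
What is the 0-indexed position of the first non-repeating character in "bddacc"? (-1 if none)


Input: bddacc
Character frequencies:
  'a': 1
  'b': 1
  'c': 2
  'd': 2
Scanning left to right for freq == 1:
  Position 0 ('b'): unique! => answer = 0

0


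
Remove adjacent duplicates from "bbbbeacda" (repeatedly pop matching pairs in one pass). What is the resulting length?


Input: bbbbeacda
Stack-based adjacent duplicate removal:
  Read 'b': push. Stack: b
  Read 'b': matches stack top 'b' => pop. Stack: (empty)
  Read 'b': push. Stack: b
  Read 'b': matches stack top 'b' => pop. Stack: (empty)
  Read 'e': push. Stack: e
  Read 'a': push. Stack: ea
  Read 'c': push. Stack: eac
  Read 'd': push. Stack: eacd
  Read 'a': push. Stack: eacda
Final stack: "eacda" (length 5)

5


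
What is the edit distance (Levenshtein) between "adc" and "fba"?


Computing edit distance: "adc" -> "fba"
DP table:
           f    b    a
      0    1    2    3
  a   1    1    2    2
  d   2    2    2    3
  c   3    3    3    3
Edit distance = dp[3][3] = 3

3


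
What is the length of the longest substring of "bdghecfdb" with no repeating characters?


Input: "bdghecfdb"
Sliding window (track last position of each char):
  Position 0 ('b'): window [0,0] length 1 -- new best
  Position 1 ('d'): window [0,1] length 2 -- new best
  Position 2 ('g'): window [0,2] length 3 -- new best
  Position 3 ('h'): window [0,3] length 4 -- new best
  Position 4 ('e'): window [0,4] length 5 -- new best
  Position 5 ('c'): window [0,5] length 6 -- new best
  Position 6 ('f'): window [0,6] length 7 -- new best
  Position 7 ('d'): repeat (last at 1), move window start to 2
  Position 7 ('d'): window [2,7] length 6
  Position 8 ('b'): window [2,8] length 7
Longest substring with no repeats: "bdghecf" with length 7

7


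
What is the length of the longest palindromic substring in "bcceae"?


Input: "bcceae"
Checking substrings for palindromes:
  [3:6] "eae" (len 3) => palindrome
  [1:3] "cc" (len 2) => palindrome
Longest palindromic substring: "eae" with length 3

3


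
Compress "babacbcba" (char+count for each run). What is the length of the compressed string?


Input: babacbcba
Runs:
  'b' x 1 => "b1"
  'a' x 1 => "a1"
  'b' x 1 => "b1"
  'a' x 1 => "a1"
  'c' x 1 => "c1"
  'b' x 1 => "b1"
  'c' x 1 => "c1"
  'b' x 1 => "b1"
  'a' x 1 => "a1"
Compressed: "b1a1b1a1c1b1c1b1a1"
Compressed length: 18

18


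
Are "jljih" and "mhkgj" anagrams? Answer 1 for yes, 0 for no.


Strings: "jljih", "mhkgj"
Sorted first:  hijjl
Sorted second: ghjkm
Differ at position 0: 'h' vs 'g' => not anagrams

0


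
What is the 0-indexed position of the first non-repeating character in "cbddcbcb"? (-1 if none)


Input: cbddcbcb
Character frequencies:
  'b': 3
  'c': 3
  'd': 2
Scanning left to right for freq == 1:
  Position 0 ('c'): freq=3, skip
  Position 1 ('b'): freq=3, skip
  Position 2 ('d'): freq=2, skip
  Position 3 ('d'): freq=2, skip
  Position 4 ('c'): freq=3, skip
  Position 5 ('b'): freq=3, skip
  Position 6 ('c'): freq=3, skip
  Position 7 ('b'): freq=3, skip
  No unique character found => answer = -1

-1


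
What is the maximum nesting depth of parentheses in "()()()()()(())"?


Input: "()()()()()(())"
Tracking depth:
  Position 0 '(': depth becomes 1
  Position 1 ')': depth becomes 0
  Position 2 '(': depth becomes 1
  Position 3 ')': depth becomes 0
  Position 4 '(': depth becomes 1
  Position 5 ')': depth becomes 0
  Position 6 '(': depth becomes 1
  Position 7 ')': depth becomes 0
  Position 8 '(': depth becomes 1
  Position 9 ')': depth becomes 0
  Position 10 '(': depth becomes 1
  Position 11 '(': depth becomes 2
  Position 12 ')': depth becomes 1
  Position 13 ')': depth becomes 0
Maximum depth reached: 2

2


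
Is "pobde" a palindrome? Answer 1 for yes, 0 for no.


Input: pobde
Reversed: edbop
  Compare pos 0 ('p') with pos 4 ('e'): MISMATCH
  Compare pos 1 ('o') with pos 3 ('d'): MISMATCH
Result: not a palindrome

0


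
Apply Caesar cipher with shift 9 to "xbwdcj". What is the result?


Caesar cipher: shift "xbwdcj" by 9
  'x' (pos 23) + 9 = pos 6 = 'g'
  'b' (pos 1) + 9 = pos 10 = 'k'
  'w' (pos 22) + 9 = pos 5 = 'f'
  'd' (pos 3) + 9 = pos 12 = 'm'
  'c' (pos 2) + 9 = pos 11 = 'l'
  'j' (pos 9) + 9 = pos 18 = 's'
Result: gkfmls

gkfmls


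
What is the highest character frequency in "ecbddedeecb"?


Input: ecbddedeecb
Character counts:
  'b': 2
  'c': 2
  'd': 3
  'e': 4
Maximum frequency: 4

4


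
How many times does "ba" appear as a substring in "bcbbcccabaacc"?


Searching for "ba" in "bcbbcccabaacc"
Scanning each position:
  Position 0: "bc" => no
  Position 1: "cb" => no
  Position 2: "bb" => no
  Position 3: "bc" => no
  Position 4: "cc" => no
  Position 5: "cc" => no
  Position 6: "ca" => no
  Position 7: "ab" => no
  Position 8: "ba" => MATCH
  Position 9: "aa" => no
  Position 10: "ac" => no
  Position 11: "cc" => no
Total occurrences: 1

1


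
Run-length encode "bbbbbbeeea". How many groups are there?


Input: bbbbbbeeea
Scanning for consecutive runs:
  Group 1: 'b' x 6 (positions 0-5)
  Group 2: 'e' x 3 (positions 6-8)
  Group 3: 'a' x 1 (positions 9-9)
Total groups: 3

3


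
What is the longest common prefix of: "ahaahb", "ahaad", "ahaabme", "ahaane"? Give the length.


Words: ahaahb, ahaad, ahaabme, ahaane
  Position 0: all 'a' => match
  Position 1: all 'h' => match
  Position 2: all 'a' => match
  Position 3: all 'a' => match
  Position 4: ('h', 'd', 'b', 'n') => mismatch, stop
LCP = "ahaa" (length 4)

4


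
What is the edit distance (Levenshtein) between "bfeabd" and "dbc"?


Computing edit distance: "bfeabd" -> "dbc"
DP table:
           d    b    c
      0    1    2    3
  b   1    1    1    2
  f   2    2    2    2
  e   3    3    3    3
  a   4    4    4    4
  b   5    5    4    5
  d   6    5    5    5
Edit distance = dp[6][3] = 5

5


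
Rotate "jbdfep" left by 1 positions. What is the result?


Input: "jbdfep", rotate left by 1
First 1 characters: "j"
Remaining characters: "bdfep"
Concatenate remaining + first: "bdfep" + "j" = "bdfepj"

bdfepj


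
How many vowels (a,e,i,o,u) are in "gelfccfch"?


Input: gelfccfch
Checking each character:
  'g' at position 0: consonant
  'e' at position 1: vowel (running total: 1)
  'l' at position 2: consonant
  'f' at position 3: consonant
  'c' at position 4: consonant
  'c' at position 5: consonant
  'f' at position 6: consonant
  'c' at position 7: consonant
  'h' at position 8: consonant
Total vowels: 1

1


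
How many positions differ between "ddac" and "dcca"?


Comparing "ddac" and "dcca" position by position:
  Position 0: 'd' vs 'd' => same
  Position 1: 'd' vs 'c' => DIFFER
  Position 2: 'a' vs 'c' => DIFFER
  Position 3: 'c' vs 'a' => DIFFER
Positions that differ: 3

3


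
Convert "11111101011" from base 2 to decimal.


Input: "11111101011" in base 2
Positional expansion:
  Digit '1' (value 1) x 2^10 = 1024
  Digit '1' (value 1) x 2^9 = 512
  Digit '1' (value 1) x 2^8 = 256
  Digit '1' (value 1) x 2^7 = 128
  Digit '1' (value 1) x 2^6 = 64
  Digit '1' (value 1) x 2^5 = 32
  Digit '0' (value 0) x 2^4 = 0
  Digit '1' (value 1) x 2^3 = 8
  Digit '0' (value 0) x 2^2 = 0
  Digit '1' (value 1) x 2^1 = 2
  Digit '1' (value 1) x 2^0 = 1
Sum = 2027

2027


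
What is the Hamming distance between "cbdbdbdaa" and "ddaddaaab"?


Comparing "cbdbdbdaa" and "ddaddaaab" position by position:
  Position 0: 'c' vs 'd' => differ
  Position 1: 'b' vs 'd' => differ
  Position 2: 'd' vs 'a' => differ
  Position 3: 'b' vs 'd' => differ
  Position 4: 'd' vs 'd' => same
  Position 5: 'b' vs 'a' => differ
  Position 6: 'd' vs 'a' => differ
  Position 7: 'a' vs 'a' => same
  Position 8: 'a' vs 'b' => differ
Total differences (Hamming distance): 7

7


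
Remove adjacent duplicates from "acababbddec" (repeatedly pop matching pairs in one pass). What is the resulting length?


Input: acababbddec
Stack-based adjacent duplicate removal:
  Read 'a': push. Stack: a
  Read 'c': push. Stack: ac
  Read 'a': push. Stack: aca
  Read 'b': push. Stack: acab
  Read 'a': push. Stack: acaba
  Read 'b': push. Stack: acabab
  Read 'b': matches stack top 'b' => pop. Stack: acaba
  Read 'd': push. Stack: acabad
  Read 'd': matches stack top 'd' => pop. Stack: acaba
  Read 'e': push. Stack: acabae
  Read 'c': push. Stack: acabaec
Final stack: "acabaec" (length 7)

7


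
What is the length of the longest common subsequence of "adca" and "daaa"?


LCS of "adca" and "daaa"
DP table:
           d    a    a    a
      0    0    0    0    0
  a   0    0    1    1    1
  d   0    1    1    1    1
  c   0    1    1    1    1
  a   0    1    2    2    2
LCS length = dp[4][4] = 2

2


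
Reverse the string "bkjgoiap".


Input: bkjgoiap
Reading characters right to left:
  Position 7: 'p'
  Position 6: 'a'
  Position 5: 'i'
  Position 4: 'o'
  Position 3: 'g'
  Position 2: 'j'
  Position 1: 'k'
  Position 0: 'b'
Reversed: paiogjkb

paiogjkb


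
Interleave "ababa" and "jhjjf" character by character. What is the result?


Interleaving "ababa" and "jhjjf":
  Position 0: 'a' from first, 'j' from second => "aj"
  Position 1: 'b' from first, 'h' from second => "bh"
  Position 2: 'a' from first, 'j' from second => "aj"
  Position 3: 'b' from first, 'j' from second => "bj"
  Position 4: 'a' from first, 'f' from second => "af"
Result: ajbhajbjaf

ajbhajbjaf


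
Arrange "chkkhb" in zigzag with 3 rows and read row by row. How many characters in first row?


Zigzag "chkkhb" into 3 rows:
Placing characters:
  'c' => row 0
  'h' => row 1
  'k' => row 2
  'k' => row 1
  'h' => row 0
  'b' => row 1
Rows:
  Row 0: "ch"
  Row 1: "hkb"
  Row 2: "k"
First row length: 2

2


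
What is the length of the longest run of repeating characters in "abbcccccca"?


Input: "abbcccccca"
Scanning for longest run:
  Position 1 ('b'): new char, reset run to 1
  Position 2 ('b'): continues run of 'b', length=2
  Position 3 ('c'): new char, reset run to 1
  Position 4 ('c'): continues run of 'c', length=2
  Position 5 ('c'): continues run of 'c', length=3
  Position 6 ('c'): continues run of 'c', length=4
  Position 7 ('c'): continues run of 'c', length=5
  Position 8 ('c'): continues run of 'c', length=6
  Position 9 ('a'): new char, reset run to 1
Longest run: 'c' with length 6

6


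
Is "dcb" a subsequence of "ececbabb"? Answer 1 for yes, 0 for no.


Check if "dcb" is a subsequence of "ececbabb"
Greedy scan:
  Position 0 ('e'): no match needed
  Position 1 ('c'): no match needed
  Position 2 ('e'): no match needed
  Position 3 ('c'): no match needed
  Position 4 ('b'): no match needed
  Position 5 ('a'): no match needed
  Position 6 ('b'): no match needed
  Position 7 ('b'): no match needed
Only matched 0/3 characters => not a subsequence

0


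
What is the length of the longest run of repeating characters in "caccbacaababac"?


Input: "caccbacaababac"
Scanning for longest run:
  Position 1 ('a'): new char, reset run to 1
  Position 2 ('c'): new char, reset run to 1
  Position 3 ('c'): continues run of 'c', length=2
  Position 4 ('b'): new char, reset run to 1
  Position 5 ('a'): new char, reset run to 1
  Position 6 ('c'): new char, reset run to 1
  Position 7 ('a'): new char, reset run to 1
  Position 8 ('a'): continues run of 'a', length=2
  Position 9 ('b'): new char, reset run to 1
  Position 10 ('a'): new char, reset run to 1
  Position 11 ('b'): new char, reset run to 1
  Position 12 ('a'): new char, reset run to 1
  Position 13 ('c'): new char, reset run to 1
Longest run: 'c' with length 2

2


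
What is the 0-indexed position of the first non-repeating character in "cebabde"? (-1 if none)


Input: cebabde
Character frequencies:
  'a': 1
  'b': 2
  'c': 1
  'd': 1
  'e': 2
Scanning left to right for freq == 1:
  Position 0 ('c'): unique! => answer = 0

0


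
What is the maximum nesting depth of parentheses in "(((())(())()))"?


Input: "(((())(())()))"
Tracking depth:
  Position 0 '(': depth becomes 1
  Position 1 '(': depth becomes 2
  Position 2 '(': depth becomes 3
  Position 3 '(': depth becomes 4
  Position 4 ')': depth becomes 3
  Position 5 ')': depth becomes 2
  Position 6 '(': depth becomes 3
  Position 7 '(': depth becomes 4
  Position 8 ')': depth becomes 3
  Position 9 ')': depth becomes 2
  Position 10 '(': depth becomes 3
  Position 11 ')': depth becomes 2
  Position 12 ')': depth becomes 1
  Position 13 ')': depth becomes 0
Maximum depth reached: 4

4


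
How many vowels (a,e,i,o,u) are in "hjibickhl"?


Input: hjibickhl
Checking each character:
  'h' at position 0: consonant
  'j' at position 1: consonant
  'i' at position 2: vowel (running total: 1)
  'b' at position 3: consonant
  'i' at position 4: vowel (running total: 2)
  'c' at position 5: consonant
  'k' at position 6: consonant
  'h' at position 7: consonant
  'l' at position 8: consonant
Total vowels: 2

2


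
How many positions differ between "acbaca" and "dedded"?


Comparing "acbaca" and "dedded" position by position:
  Position 0: 'a' vs 'd' => DIFFER
  Position 1: 'c' vs 'e' => DIFFER
  Position 2: 'b' vs 'd' => DIFFER
  Position 3: 'a' vs 'd' => DIFFER
  Position 4: 'c' vs 'e' => DIFFER
  Position 5: 'a' vs 'd' => DIFFER
Positions that differ: 6

6


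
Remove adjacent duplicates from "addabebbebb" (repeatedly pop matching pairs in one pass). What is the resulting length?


Input: addabebbebb
Stack-based adjacent duplicate removal:
  Read 'a': push. Stack: a
  Read 'd': push. Stack: ad
  Read 'd': matches stack top 'd' => pop. Stack: a
  Read 'a': matches stack top 'a' => pop. Stack: (empty)
  Read 'b': push. Stack: b
  Read 'e': push. Stack: be
  Read 'b': push. Stack: beb
  Read 'b': matches stack top 'b' => pop. Stack: be
  Read 'e': matches stack top 'e' => pop. Stack: b
  Read 'b': matches stack top 'b' => pop. Stack: (empty)
  Read 'b': push. Stack: b
Final stack: "b" (length 1)

1


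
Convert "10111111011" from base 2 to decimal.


Input: "10111111011" in base 2
Positional expansion:
  Digit '1' (value 1) x 2^10 = 1024
  Digit '0' (value 0) x 2^9 = 0
  Digit '1' (value 1) x 2^8 = 256
  Digit '1' (value 1) x 2^7 = 128
  Digit '1' (value 1) x 2^6 = 64
  Digit '1' (value 1) x 2^5 = 32
  Digit '1' (value 1) x 2^4 = 16
  Digit '1' (value 1) x 2^3 = 8
  Digit '0' (value 0) x 2^2 = 0
  Digit '1' (value 1) x 2^1 = 2
  Digit '1' (value 1) x 2^0 = 1
Sum = 1531

1531


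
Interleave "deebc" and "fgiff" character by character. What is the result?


Interleaving "deebc" and "fgiff":
  Position 0: 'd' from first, 'f' from second => "df"
  Position 1: 'e' from first, 'g' from second => "eg"
  Position 2: 'e' from first, 'i' from second => "ei"
  Position 3: 'b' from first, 'f' from second => "bf"
  Position 4: 'c' from first, 'f' from second => "cf"
Result: dfegeibfcf

dfegeibfcf


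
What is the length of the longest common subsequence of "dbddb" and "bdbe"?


LCS of "dbddb" and "bdbe"
DP table:
           b    d    b    e
      0    0    0    0    0
  d   0    0    1    1    1
  b   0    1    1    2    2
  d   0    1    2    2    2
  d   0    1    2    2    2
  b   0    1    2    3    3
LCS length = dp[5][4] = 3

3


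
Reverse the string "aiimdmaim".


Input: aiimdmaim
Reading characters right to left:
  Position 8: 'm'
  Position 7: 'i'
  Position 6: 'a'
  Position 5: 'm'
  Position 4: 'd'
  Position 3: 'm'
  Position 2: 'i'
  Position 1: 'i'
  Position 0: 'a'
Reversed: miamdmiia

miamdmiia


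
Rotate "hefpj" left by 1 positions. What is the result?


Input: "hefpj", rotate left by 1
First 1 characters: "h"
Remaining characters: "efpj"
Concatenate remaining + first: "efpj" + "h" = "efpjh"

efpjh


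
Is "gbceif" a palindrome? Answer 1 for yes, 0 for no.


Input: gbceif
Reversed: fiecbg
  Compare pos 0 ('g') with pos 5 ('f'): MISMATCH
  Compare pos 1 ('b') with pos 4 ('i'): MISMATCH
  Compare pos 2 ('c') with pos 3 ('e'): MISMATCH
Result: not a palindrome

0


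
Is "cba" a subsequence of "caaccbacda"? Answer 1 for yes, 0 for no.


Check if "cba" is a subsequence of "caaccbacda"
Greedy scan:
  Position 0 ('c'): matches sub[0] = 'c'
  Position 1 ('a'): no match needed
  Position 2 ('a'): no match needed
  Position 3 ('c'): no match needed
  Position 4 ('c'): no match needed
  Position 5 ('b'): matches sub[1] = 'b'
  Position 6 ('a'): matches sub[2] = 'a'
  Position 7 ('c'): no match needed
  Position 8 ('d'): no match needed
  Position 9 ('a'): no match needed
All 3 characters matched => is a subsequence

1


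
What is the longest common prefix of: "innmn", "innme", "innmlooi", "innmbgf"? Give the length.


Words: innmn, innme, innmlooi, innmbgf
  Position 0: all 'i' => match
  Position 1: all 'n' => match
  Position 2: all 'n' => match
  Position 3: all 'm' => match
  Position 4: ('n', 'e', 'l', 'b') => mismatch, stop
LCP = "innm" (length 4)

4


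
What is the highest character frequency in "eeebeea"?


Input: eeebeea
Character counts:
  'a': 1
  'b': 1
  'e': 5
Maximum frequency: 5

5


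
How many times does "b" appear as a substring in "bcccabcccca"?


Searching for "b" in "bcccabcccca"
Scanning each position:
  Position 0: "b" => MATCH
  Position 1: "c" => no
  Position 2: "c" => no
  Position 3: "c" => no
  Position 4: "a" => no
  Position 5: "b" => MATCH
  Position 6: "c" => no
  Position 7: "c" => no
  Position 8: "c" => no
  Position 9: "c" => no
  Position 10: "a" => no
Total occurrences: 2

2


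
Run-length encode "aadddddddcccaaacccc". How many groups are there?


Input: aadddddddcccaaacccc
Scanning for consecutive runs:
  Group 1: 'a' x 2 (positions 0-1)
  Group 2: 'd' x 7 (positions 2-8)
  Group 3: 'c' x 3 (positions 9-11)
  Group 4: 'a' x 3 (positions 12-14)
  Group 5: 'c' x 4 (positions 15-18)
Total groups: 5

5


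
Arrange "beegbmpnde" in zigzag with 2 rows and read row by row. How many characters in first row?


Zigzag "beegbmpnde" into 2 rows:
Placing characters:
  'b' => row 0
  'e' => row 1
  'e' => row 0
  'g' => row 1
  'b' => row 0
  'm' => row 1
  'p' => row 0
  'n' => row 1
  'd' => row 0
  'e' => row 1
Rows:
  Row 0: "bebpd"
  Row 1: "egmne"
First row length: 5

5


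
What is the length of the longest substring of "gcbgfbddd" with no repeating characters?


Input: "gcbgfbddd"
Sliding window (track last position of each char):
  Position 0 ('g'): window [0,0] length 1 -- new best
  Position 1 ('c'): window [0,1] length 2 -- new best
  Position 2 ('b'): window [0,2] length 3 -- new best
  Position 3 ('g'): repeat (last at 0), move window start to 1
  Position 3 ('g'): window [1,3] length 3
  Position 4 ('f'): window [1,4] length 4 -- new best
  Position 5 ('b'): repeat (last at 2), move window start to 3
  Position 5 ('b'): window [3,5] length 3
  Position 6 ('d'): window [3,6] length 4
  Position 7 ('d'): repeat (last at 6), move window start to 7
  Position 7 ('d'): window [7,7] length 1
  Position 8 ('d'): repeat (last at 7), move window start to 8
  Position 8 ('d'): window [8,8] length 1
Longest substring with no repeats: "cbgf" with length 4

4


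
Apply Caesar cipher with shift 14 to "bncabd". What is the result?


Caesar cipher: shift "bncabd" by 14
  'b' (pos 1) + 14 = pos 15 = 'p'
  'n' (pos 13) + 14 = pos 1 = 'b'
  'c' (pos 2) + 14 = pos 16 = 'q'
  'a' (pos 0) + 14 = pos 14 = 'o'
  'b' (pos 1) + 14 = pos 15 = 'p'
  'd' (pos 3) + 14 = pos 17 = 'r'
Result: pbqopr

pbqopr


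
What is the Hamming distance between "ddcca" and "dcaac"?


Comparing "ddcca" and "dcaac" position by position:
  Position 0: 'd' vs 'd' => same
  Position 1: 'd' vs 'c' => differ
  Position 2: 'c' vs 'a' => differ
  Position 3: 'c' vs 'a' => differ
  Position 4: 'a' vs 'c' => differ
Total differences (Hamming distance): 4

4


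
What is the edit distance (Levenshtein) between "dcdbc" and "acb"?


Computing edit distance: "dcdbc" -> "acb"
DP table:
           a    c    b
      0    1    2    3
  d   1    1    2    3
  c   2    2    1    2
  d   3    3    2    2
  b   4    4    3    2
  c   5    5    4    3
Edit distance = dp[5][3] = 3

3


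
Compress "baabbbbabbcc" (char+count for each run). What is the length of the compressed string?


Input: baabbbbabbcc
Runs:
  'b' x 1 => "b1"
  'a' x 2 => "a2"
  'b' x 4 => "b4"
  'a' x 1 => "a1"
  'b' x 2 => "b2"
  'c' x 2 => "c2"
Compressed: "b1a2b4a1b2c2"
Compressed length: 12

12


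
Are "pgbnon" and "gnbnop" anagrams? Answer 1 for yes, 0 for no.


Strings: "pgbnon", "gnbnop"
Sorted first:  bgnnop
Sorted second: bgnnop
Sorted forms match => anagrams

1


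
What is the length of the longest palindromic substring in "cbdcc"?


Input: "cbdcc"
Checking substrings for palindromes:
  [3:5] "cc" (len 2) => palindrome
Longest palindromic substring: "cc" with length 2

2


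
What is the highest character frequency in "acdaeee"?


Input: acdaeee
Character counts:
  'a': 2
  'c': 1
  'd': 1
  'e': 3
Maximum frequency: 3

3


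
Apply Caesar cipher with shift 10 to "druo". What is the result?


Caesar cipher: shift "druo" by 10
  'd' (pos 3) + 10 = pos 13 = 'n'
  'r' (pos 17) + 10 = pos 1 = 'b'
  'u' (pos 20) + 10 = pos 4 = 'e'
  'o' (pos 14) + 10 = pos 24 = 'y'
Result: nbey

nbey


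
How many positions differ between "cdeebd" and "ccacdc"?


Comparing "cdeebd" and "ccacdc" position by position:
  Position 0: 'c' vs 'c' => same
  Position 1: 'd' vs 'c' => DIFFER
  Position 2: 'e' vs 'a' => DIFFER
  Position 3: 'e' vs 'c' => DIFFER
  Position 4: 'b' vs 'd' => DIFFER
  Position 5: 'd' vs 'c' => DIFFER
Positions that differ: 5

5


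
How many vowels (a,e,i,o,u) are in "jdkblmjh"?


Input: jdkblmjh
Checking each character:
  'j' at position 0: consonant
  'd' at position 1: consonant
  'k' at position 2: consonant
  'b' at position 3: consonant
  'l' at position 4: consonant
  'm' at position 5: consonant
  'j' at position 6: consonant
  'h' at position 7: consonant
Total vowels: 0

0


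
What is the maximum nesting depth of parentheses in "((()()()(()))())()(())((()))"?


Input: "((()()()(()))())()(())((()))"
Tracking depth:
  Position 0 '(': depth becomes 1
  Position 1 '(': depth becomes 2
  Position 2 '(': depth becomes 3
  Position 3 ')': depth becomes 2
  Position 4 '(': depth becomes 3
  Position 5 ')': depth becomes 2
  Position 6 '(': depth becomes 3
  Position 7 ')': depth becomes 2
  Position 8 '(': depth becomes 3
  Position 9 '(': depth becomes 4
  Position 10 ')': depth becomes 3
  Position 11 ')': depth becomes 2
  Position 12 ')': depth becomes 1
  Position 13 '(': depth becomes 2
  Position 14 ')': depth becomes 1
  Position 15 ')': depth becomes 0
  Position 16 '(': depth becomes 1
  Position 17 ')': depth becomes 0
  Position 18 '(': depth becomes 1
  Position 19 '(': depth becomes 2
  Position 20 ')': depth becomes 1
  Position 21 ')': depth becomes 0
  Position 22 '(': depth becomes 1
  Position 23 '(': depth becomes 2
  Position 24 '(': depth becomes 3
  Position 25 ')': depth becomes 2
  Position 26 ')': depth becomes 1
  Position 27 ')': depth becomes 0
Maximum depth reached: 4

4


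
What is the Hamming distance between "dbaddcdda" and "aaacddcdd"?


Comparing "dbaddcdda" and "aaacddcdd" position by position:
  Position 0: 'd' vs 'a' => differ
  Position 1: 'b' vs 'a' => differ
  Position 2: 'a' vs 'a' => same
  Position 3: 'd' vs 'c' => differ
  Position 4: 'd' vs 'd' => same
  Position 5: 'c' vs 'd' => differ
  Position 6: 'd' vs 'c' => differ
  Position 7: 'd' vs 'd' => same
  Position 8: 'a' vs 'd' => differ
Total differences (Hamming distance): 6

6


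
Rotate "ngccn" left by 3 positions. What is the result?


Input: "ngccn", rotate left by 3
First 3 characters: "ngc"
Remaining characters: "cn"
Concatenate remaining + first: "cn" + "ngc" = "cnngc"

cnngc


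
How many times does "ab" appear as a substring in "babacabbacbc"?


Searching for "ab" in "babacabbacbc"
Scanning each position:
  Position 0: "ba" => no
  Position 1: "ab" => MATCH
  Position 2: "ba" => no
  Position 3: "ac" => no
  Position 4: "ca" => no
  Position 5: "ab" => MATCH
  Position 6: "bb" => no
  Position 7: "ba" => no
  Position 8: "ac" => no
  Position 9: "cb" => no
  Position 10: "bc" => no
Total occurrences: 2

2


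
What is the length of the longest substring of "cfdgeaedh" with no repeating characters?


Input: "cfdgeaedh"
Sliding window (track last position of each char):
  Position 0 ('c'): window [0,0] length 1 -- new best
  Position 1 ('f'): window [0,1] length 2 -- new best
  Position 2 ('d'): window [0,2] length 3 -- new best
  Position 3 ('g'): window [0,3] length 4 -- new best
  Position 4 ('e'): window [0,4] length 5 -- new best
  Position 5 ('a'): window [0,5] length 6 -- new best
  Position 6 ('e'): repeat (last at 4), move window start to 5
  Position 6 ('e'): window [5,6] length 2
  Position 7 ('d'): window [5,7] length 3
  Position 8 ('h'): window [5,8] length 4
Longest substring with no repeats: "cfdgea" with length 6

6


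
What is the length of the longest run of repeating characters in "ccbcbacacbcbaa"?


Input: "ccbcbacacbcbaa"
Scanning for longest run:
  Position 1 ('c'): continues run of 'c', length=2
  Position 2 ('b'): new char, reset run to 1
  Position 3 ('c'): new char, reset run to 1
  Position 4 ('b'): new char, reset run to 1
  Position 5 ('a'): new char, reset run to 1
  Position 6 ('c'): new char, reset run to 1
  Position 7 ('a'): new char, reset run to 1
  Position 8 ('c'): new char, reset run to 1
  Position 9 ('b'): new char, reset run to 1
  Position 10 ('c'): new char, reset run to 1
  Position 11 ('b'): new char, reset run to 1
  Position 12 ('a'): new char, reset run to 1
  Position 13 ('a'): continues run of 'a', length=2
Longest run: 'c' with length 2

2


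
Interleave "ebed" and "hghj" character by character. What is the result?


Interleaving "ebed" and "hghj":
  Position 0: 'e' from first, 'h' from second => "eh"
  Position 1: 'b' from first, 'g' from second => "bg"
  Position 2: 'e' from first, 'h' from second => "eh"
  Position 3: 'd' from first, 'j' from second => "dj"
Result: ehbgehdj

ehbgehdj


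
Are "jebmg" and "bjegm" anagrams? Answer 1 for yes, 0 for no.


Strings: "jebmg", "bjegm"
Sorted first:  begjm
Sorted second: begjm
Sorted forms match => anagrams

1


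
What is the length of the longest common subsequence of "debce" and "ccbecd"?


LCS of "debce" and "ccbecd"
DP table:
           c    c    b    e    c    d
      0    0    0    0    0    0    0
  d   0    0    0    0    0    0    1
  e   0    0    0    0    1    1    1
  b   0    0    0    1    1    1    1
  c   0    1    1    1    1    2    2
  e   0    1    1    1    2    2    2
LCS length = dp[5][6] = 2

2


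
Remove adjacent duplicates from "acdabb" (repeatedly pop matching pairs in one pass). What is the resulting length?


Input: acdabb
Stack-based adjacent duplicate removal:
  Read 'a': push. Stack: a
  Read 'c': push. Stack: ac
  Read 'd': push. Stack: acd
  Read 'a': push. Stack: acda
  Read 'b': push. Stack: acdab
  Read 'b': matches stack top 'b' => pop. Stack: acda
Final stack: "acda" (length 4)

4


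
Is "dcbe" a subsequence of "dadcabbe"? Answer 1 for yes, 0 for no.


Check if "dcbe" is a subsequence of "dadcabbe"
Greedy scan:
  Position 0 ('d'): matches sub[0] = 'd'
  Position 1 ('a'): no match needed
  Position 2 ('d'): no match needed
  Position 3 ('c'): matches sub[1] = 'c'
  Position 4 ('a'): no match needed
  Position 5 ('b'): matches sub[2] = 'b'
  Position 6 ('b'): no match needed
  Position 7 ('e'): matches sub[3] = 'e'
All 4 characters matched => is a subsequence

1


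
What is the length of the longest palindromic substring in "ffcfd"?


Input: "ffcfd"
Checking substrings for palindromes:
  [1:4] "fcf" (len 3) => palindrome
  [0:2] "ff" (len 2) => palindrome
Longest palindromic substring: "fcf" with length 3

3


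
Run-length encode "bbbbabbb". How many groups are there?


Input: bbbbabbb
Scanning for consecutive runs:
  Group 1: 'b' x 4 (positions 0-3)
  Group 2: 'a' x 1 (positions 4-4)
  Group 3: 'b' x 3 (positions 5-7)
Total groups: 3

3


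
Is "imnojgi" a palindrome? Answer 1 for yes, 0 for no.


Input: imnojgi
Reversed: igjonmi
  Compare pos 0 ('i') with pos 6 ('i'): match
  Compare pos 1 ('m') with pos 5 ('g'): MISMATCH
  Compare pos 2 ('n') with pos 4 ('j'): MISMATCH
Result: not a palindrome

0


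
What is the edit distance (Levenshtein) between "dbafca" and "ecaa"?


Computing edit distance: "dbafca" -> "ecaa"
DP table:
           e    c    a    a
      0    1    2    3    4
  d   1    1    2    3    4
  b   2    2    2    3    4
  a   3    3    3    2    3
  f   4    4    4    3    3
  c   5    5    4    4    4
  a   6    6    5    4    4
Edit distance = dp[6][4] = 4

4


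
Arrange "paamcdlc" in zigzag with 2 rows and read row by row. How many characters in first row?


Zigzag "paamcdlc" into 2 rows:
Placing characters:
  'p' => row 0
  'a' => row 1
  'a' => row 0
  'm' => row 1
  'c' => row 0
  'd' => row 1
  'l' => row 0
  'c' => row 1
Rows:
  Row 0: "pacl"
  Row 1: "amdc"
First row length: 4

4


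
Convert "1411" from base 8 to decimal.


Input: "1411" in base 8
Positional expansion:
  Digit '1' (value 1) x 8^3 = 512
  Digit '4' (value 4) x 8^2 = 256
  Digit '1' (value 1) x 8^1 = 8
  Digit '1' (value 1) x 8^0 = 1
Sum = 777

777


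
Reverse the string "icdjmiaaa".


Input: icdjmiaaa
Reading characters right to left:
  Position 8: 'a'
  Position 7: 'a'
  Position 6: 'a'
  Position 5: 'i'
  Position 4: 'm'
  Position 3: 'j'
  Position 2: 'd'
  Position 1: 'c'
  Position 0: 'i'
Reversed: aaaimjdci

aaaimjdci


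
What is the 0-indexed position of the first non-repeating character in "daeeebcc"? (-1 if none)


Input: daeeebcc
Character frequencies:
  'a': 1
  'b': 1
  'c': 2
  'd': 1
  'e': 3
Scanning left to right for freq == 1:
  Position 0 ('d'): unique! => answer = 0

0


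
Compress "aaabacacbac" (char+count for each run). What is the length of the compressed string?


Input: aaabacacbac
Runs:
  'a' x 3 => "a3"
  'b' x 1 => "b1"
  'a' x 1 => "a1"
  'c' x 1 => "c1"
  'a' x 1 => "a1"
  'c' x 1 => "c1"
  'b' x 1 => "b1"
  'a' x 1 => "a1"
  'c' x 1 => "c1"
Compressed: "a3b1a1c1a1c1b1a1c1"
Compressed length: 18

18


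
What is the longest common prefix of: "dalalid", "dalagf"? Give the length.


Words: dalalid, dalagf
  Position 0: all 'd' => match
  Position 1: all 'a' => match
  Position 2: all 'l' => match
  Position 3: all 'a' => match
  Position 4: ('l', 'g') => mismatch, stop
LCP = "dala" (length 4)

4


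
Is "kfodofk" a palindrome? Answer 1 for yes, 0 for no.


Input: kfodofk
Reversed: kfodofk
  Compare pos 0 ('k') with pos 6 ('k'): match
  Compare pos 1 ('f') with pos 5 ('f'): match
  Compare pos 2 ('o') with pos 4 ('o'): match
Result: palindrome

1


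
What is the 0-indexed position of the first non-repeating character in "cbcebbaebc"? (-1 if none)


Input: cbcebbaebc
Character frequencies:
  'a': 1
  'b': 4
  'c': 3
  'e': 2
Scanning left to right for freq == 1:
  Position 0 ('c'): freq=3, skip
  Position 1 ('b'): freq=4, skip
  Position 2 ('c'): freq=3, skip
  Position 3 ('e'): freq=2, skip
  Position 4 ('b'): freq=4, skip
  Position 5 ('b'): freq=4, skip
  Position 6 ('a'): unique! => answer = 6

6


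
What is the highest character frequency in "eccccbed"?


Input: eccccbed
Character counts:
  'b': 1
  'c': 4
  'd': 1
  'e': 2
Maximum frequency: 4

4


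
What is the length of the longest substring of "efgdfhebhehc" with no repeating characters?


Input: "efgdfhebhehc"
Sliding window (track last position of each char):
  Position 0 ('e'): window [0,0] length 1 -- new best
  Position 1 ('f'): window [0,1] length 2 -- new best
  Position 2 ('g'): window [0,2] length 3 -- new best
  Position 3 ('d'): window [0,3] length 4 -- new best
  Position 4 ('f'): repeat (last at 1), move window start to 2
  Position 4 ('f'): window [2,4] length 3
  Position 5 ('h'): window [2,5] length 4
  Position 6 ('e'): window [2,6] length 5 -- new best
  Position 7 ('b'): window [2,7] length 6 -- new best
  Position 8 ('h'): repeat (last at 5), move window start to 6
  Position 8 ('h'): window [6,8] length 3
  Position 9 ('e'): repeat (last at 6), move window start to 7
  Position 9 ('e'): window [7,9] length 3
  Position 10 ('h'): repeat (last at 8), move window start to 9
  Position 10 ('h'): window [9,10] length 2
  Position 11 ('c'): window [9,11] length 3
Longest substring with no repeats: "gdfheb" with length 6

6


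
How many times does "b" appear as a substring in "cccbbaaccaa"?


Searching for "b" in "cccbbaaccaa"
Scanning each position:
  Position 0: "c" => no
  Position 1: "c" => no
  Position 2: "c" => no
  Position 3: "b" => MATCH
  Position 4: "b" => MATCH
  Position 5: "a" => no
  Position 6: "a" => no
  Position 7: "c" => no
  Position 8: "c" => no
  Position 9: "a" => no
  Position 10: "a" => no
Total occurrences: 2

2


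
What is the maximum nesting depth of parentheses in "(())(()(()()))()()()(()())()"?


Input: "(())(()(()()))()()()(()())()"
Tracking depth:
  Position 0 '(': depth becomes 1
  Position 1 '(': depth becomes 2
  Position 2 ')': depth becomes 1
  Position 3 ')': depth becomes 0
  Position 4 '(': depth becomes 1
  Position 5 '(': depth becomes 2
  Position 6 ')': depth becomes 1
  Position 7 '(': depth becomes 2
  Position 8 '(': depth becomes 3
  Position 9 ')': depth becomes 2
  Position 10 '(': depth becomes 3
  Position 11 ')': depth becomes 2
  Position 12 ')': depth becomes 1
  Position 13 ')': depth becomes 0
  Position 14 '(': depth becomes 1
  Position 15 ')': depth becomes 0
  Position 16 '(': depth becomes 1
  Position 17 ')': depth becomes 0
  Position 18 '(': depth becomes 1
  Position 19 ')': depth becomes 0
  Position 20 '(': depth becomes 1
  Position 21 '(': depth becomes 2
  Position 22 ')': depth becomes 1
  Position 23 '(': depth becomes 2
  Position 24 ')': depth becomes 1
  Position 25 ')': depth becomes 0
  Position 26 '(': depth becomes 1
  Position 27 ')': depth becomes 0
Maximum depth reached: 3

3


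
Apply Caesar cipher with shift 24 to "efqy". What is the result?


Caesar cipher: shift "efqy" by 24
  'e' (pos 4) + 24 = pos 2 = 'c'
  'f' (pos 5) + 24 = pos 3 = 'd'
  'q' (pos 16) + 24 = pos 14 = 'o'
  'y' (pos 24) + 24 = pos 22 = 'w'
Result: cdow

cdow
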